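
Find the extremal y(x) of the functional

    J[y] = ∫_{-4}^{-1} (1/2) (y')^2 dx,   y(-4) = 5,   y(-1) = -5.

The Lagrangian is L = (1/2) (y')^2.
Compute ∂L/∂y = 0, ∂L/∂y' = y'.
The Euler-Lagrange equation d/dx(∂L/∂y') − ∂L/∂y = 0 reduces to
    y'' = 0.
Its general solution is
    y(x) = A x + B,
with A, B fixed by the endpoint conditions.
Applying the endpoint conditions y(-4) = 5 and y(-1) = -5: solve A·-4 + B = 5 and A·-1 + B = -5. Subtracting gives A(-1 − -4) = -5 − 5, so A = -10/3, and B = 5 − A·-4 = -25/3. Therefore
    y(x) = (-10/3) x - 25/3.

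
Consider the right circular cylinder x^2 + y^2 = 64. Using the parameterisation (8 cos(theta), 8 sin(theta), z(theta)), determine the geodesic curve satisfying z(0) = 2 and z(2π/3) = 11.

Parameterise the cylinder of radius R = 8 as
    r(θ) = (8 cos θ, 8 sin θ, z(θ)).
The arc-length element is
    ds = sqrt(64 + (dz/dθ)^2) dθ,
so the Lagrangian is L = sqrt(64 + z'^2).
L depends on z' only, not on z or θ, so ∂L/∂z = 0 and
    ∂L/∂z' = z' / sqrt(64 + z'^2).
The Euler-Lagrange equation gives
    d/dθ( z' / sqrt(64 + z'^2) ) = 0,
so z' is constant. Integrating once:
    z(θ) = a θ + b,
a helix on the cylinder (a straight line when the cylinder is unrolled). The constants a, b are determined by the endpoint conditions.
With endpoint conditions z(0) = 2 and z(2π/3) = 11: from z(0) = b we get b = 2, and a·2π/3 + 2 = 11 gives a = 27/(2π), so
    z(θ) = (27/(2π)) θ + 2.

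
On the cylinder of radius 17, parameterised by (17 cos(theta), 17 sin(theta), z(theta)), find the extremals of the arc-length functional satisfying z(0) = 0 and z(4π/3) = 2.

Parameterise the cylinder of radius R = 17 as
    r(θ) = (17 cos θ, 17 sin θ, z(θ)).
The arc-length element is
    ds = sqrt(289 + (dz/dθ)^2) dθ,
so the Lagrangian is L = sqrt(289 + z'^2).
L depends on z' only, not on z or θ, so ∂L/∂z = 0 and
    ∂L/∂z' = z' / sqrt(289 + z'^2).
The Euler-Lagrange equation gives
    d/dθ( z' / sqrt(289 + z'^2) ) = 0,
so z' is constant. Integrating once:
    z(θ) = a θ + b,
a helix on the cylinder (a straight line when the cylinder is unrolled). The constants a, b are determined by the endpoint conditions.
With endpoint conditions z(0) = 0 and z(4π/3) = 2: from z(0) = b we get b = 0, and a·4π/3 + 0 = 2 gives a = 3/(2π), so
    z(θ) = (3/(2π)) θ.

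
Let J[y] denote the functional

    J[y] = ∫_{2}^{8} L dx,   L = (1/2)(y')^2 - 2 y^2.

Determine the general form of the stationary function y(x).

The Lagrangian is L = (1/2)(y')^2 - 2 y^2.
∂L/∂y = -4y.
∂L/∂y' = y'.
The Euler-Lagrange equation d/dx(∂L/∂y') − ∂L/∂y = 0 becomes:
    y'' + 4 y = 0
General solution: y(x) = A sin(2x) + B cos(2x), where A and B are arbitrary constants fixed by the endpoint conditions.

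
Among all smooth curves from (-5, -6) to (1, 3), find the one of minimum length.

Arc-length functional: J[y] = ∫ sqrt(1 + (y')^2) dx.
Lagrangian L = sqrt(1 + (y')^2) has no explicit y dependence, so ∂L/∂y = 0 and the Euler-Lagrange equation gives
    d/dx( y' / sqrt(1 + (y')^2) ) = 0  ⇒  y' / sqrt(1 + (y')^2) = const.
Hence y' is constant, so y(x) is affine.
Fitting the endpoints (-5, -6) and (1, 3):
    slope m = (3 − (-6)) / (1 − (-5)) = 3/2,
    intercept c = (-6) − m·(-5) = 3/2.
Extremal: y(x) = (3/2) x + 3/2.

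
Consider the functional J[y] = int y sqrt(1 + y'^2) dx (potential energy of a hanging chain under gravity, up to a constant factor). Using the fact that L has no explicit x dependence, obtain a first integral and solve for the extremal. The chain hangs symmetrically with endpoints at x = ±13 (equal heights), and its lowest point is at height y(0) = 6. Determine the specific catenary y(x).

The Lagrangian L(y, y') = y sqrt(1 + y'^2) has no explicit x dependence, so the Beltrami identity applies:
    L − y' ∂L/∂y' = C.
Compute ∂L/∂y' = y · y' / sqrt(1 + y'^2). Then
    L − y' ∂L/∂y'
    = y sqrt(1 + y'^2) − y · y'^2 / sqrt(1 + y'^2)
    = y (1 + y'^2 − y'^2) / sqrt(1 + y'^2)
    = y / sqrt(1 + y'^2) = C.
Squaring gives y^2 = C^2 (1 + y'^2), i.e.
    y'^2 = y^2 / C^2 − 1.
Separating variables,
    dy / sqrt(y^2 − C^2) = dx / C,
and integrating gives arccosh(y / C) = (x − a)/C, so
    y(x) = C cosh((x − a)/C),
the catenary. The constants C and a are fixed by the two endpoint conditions (and, for the hanging-chain problem, the length constraint selects C).
Now fit the given data. The endpoints x = ±13 are symmetric at equal height, so the catenary is even about its minimum: a = 0 and y(x) = C cosh(x/C). The lowest point is y(0) = C cosh(0) = C, and we are told y(0) = 6, so C = 6. Therefore
    y(x) = 6 cosh(x/6),
and at the endpoints
    y(±13) = 6 cosh(13/6).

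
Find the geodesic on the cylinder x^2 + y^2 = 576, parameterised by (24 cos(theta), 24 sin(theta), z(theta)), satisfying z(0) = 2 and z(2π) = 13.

Parameterise the cylinder of radius R = 24 as
    r(θ) = (24 cos θ, 24 sin θ, z(θ)).
The arc-length element is
    ds = sqrt(576 + (dz/dθ)^2) dθ,
so the Lagrangian is L = sqrt(576 + z'^2).
L depends on z' only, not on z or θ, so ∂L/∂z = 0 and
    ∂L/∂z' = z' / sqrt(576 + z'^2).
The Euler-Lagrange equation gives
    d/dθ( z' / sqrt(576 + z'^2) ) = 0,
so z' is constant. Integrating once:
    z(θ) = a θ + b,
a helix on the cylinder (a straight line when the cylinder is unrolled). The constants a, b are determined by the endpoint conditions.
With endpoint conditions z(0) = 2 and z(2π) = 13: from z(0) = b we get b = 2, and a·2π + 2 = 13 gives a = 11/(2π), so
    z(θ) = (11/(2π)) θ + 2.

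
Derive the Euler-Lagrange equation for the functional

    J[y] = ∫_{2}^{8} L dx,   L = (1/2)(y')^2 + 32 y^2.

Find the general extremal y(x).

The Lagrangian is L = (1/2)(y')^2 + 32 y^2.
∂L/∂y = 64y.
∂L/∂y' = y'.
The Euler-Lagrange equation d/dx(∂L/∂y') − ∂L/∂y = 0 becomes:
    y'' - 64 y = 0
General solution: y(x) = A e^(8x) + B e^(-8x), where A and B are arbitrary constants fixed by the endpoint conditions.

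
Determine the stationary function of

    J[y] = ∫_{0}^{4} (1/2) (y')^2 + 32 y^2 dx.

The Lagrangian is L = (1/2) (y')^2 + 32 y^2.
Compute ∂L/∂y = 64y, ∂L/∂y' = y'.
The Euler-Lagrange equation d/dx(∂L/∂y') − ∂L/∂y = 0 reduces to
    y'' − 64 y = 0.
Its general solution is
    y(x) = A e^(8x) + B e^(−8x),
with A, B fixed by the endpoint conditions.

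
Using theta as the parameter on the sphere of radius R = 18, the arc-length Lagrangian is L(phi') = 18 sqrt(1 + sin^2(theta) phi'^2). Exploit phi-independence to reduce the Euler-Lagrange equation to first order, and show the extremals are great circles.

On the sphere of radius R = 18 with spherical coordinates (θ, φ), the induced metric is
    ds^2 = 324(dθ^2 + sin^2(θ) dφ^2).
Parameterise by θ; the arc-length functional is
    J[φ] = ∫ 18 sqrt(1 + sin^2(θ) (dφ/dθ)^2) dθ,
so L = 18 sqrt(1 + sin^2(θ) φ'^2). Compute
    ∂L/∂φ = 0  (L has no explicit φ dependence),
    ∂L/∂φ' = 18 sin^2(θ) φ' / sqrt(1 + sin^2(θ) φ'^2).
Since ∂L/∂φ = 0, the Euler-Lagrange equation
    d/dθ(∂L/∂φ') − ∂L/∂φ = 0
reduces to d/dθ(∂L/∂φ') = 0, i.e. the momentum conjugate to φ is conserved:
    18 sin^2(θ) φ' / sqrt(1 + sin^2(θ) φ'^2) = C.
The overall factor of 18 is constant, so dividing through gives Clairaut's relation sin^2(θ) φ' / sqrt(1 + sin^2(θ) φ'^2) = C' (with C' = C/18). Solving for φ' and integrating gives the great-circle family
    cot(θ) = A cos(φ − φ_0),
i.e. the intersection of the sphere with a plane through the origin. The two constants A and φ_0 (equivalently C and one phase) are fixed by the two endpoint conditions.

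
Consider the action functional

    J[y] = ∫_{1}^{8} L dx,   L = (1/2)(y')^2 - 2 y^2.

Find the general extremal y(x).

The Lagrangian is L = (1/2)(y')^2 - 2 y^2.
∂L/∂y = -4y.
∂L/∂y' = y'.
The Euler-Lagrange equation d/dx(∂L/∂y') − ∂L/∂y = 0 becomes:
    y'' + 4 y = 0
General solution: y(x) = A sin(2x) + B cos(2x), where A and B are arbitrary constants fixed by the endpoint conditions.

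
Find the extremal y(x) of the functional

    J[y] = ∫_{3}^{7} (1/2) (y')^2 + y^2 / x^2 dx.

The Lagrangian is L = (1/2) (y')^2 + y^2 / x^2.
Compute ∂L/∂y = 2y/x^2, ∂L/∂y' = y'.
The Euler-Lagrange equation d/dx(∂L/∂y') − ∂L/∂y = 0 reduces to
    y'' − 2/x^2 · y = 0  (x > 0).
Its general solution is
    y(x) = A x^2 + B / x,
with A, B fixed by the endpoint conditions.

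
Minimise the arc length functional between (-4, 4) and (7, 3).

Arc-length functional: J[y] = ∫ sqrt(1 + (y')^2) dx.
Lagrangian L = sqrt(1 + (y')^2) has no explicit y dependence, so ∂L/∂y = 0 and the Euler-Lagrange equation gives
    d/dx( y' / sqrt(1 + (y')^2) ) = 0  ⇒  y' / sqrt(1 + (y')^2) = const.
Hence y' is constant, so y(x) is affine.
Fitting the endpoints (-4, 4) and (7, 3):
    slope m = (3 − 4) / (7 − (-4)) = -1/11,
    intercept c = 4 − m·(-4) = 40/11.
Extremal: y(x) = (-1/11) x + 40/11.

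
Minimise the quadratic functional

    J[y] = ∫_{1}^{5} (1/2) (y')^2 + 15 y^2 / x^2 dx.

The Lagrangian is L = (1/2) (y')^2 + 15 y^2 / x^2.
Compute ∂L/∂y = 30y/x^2, ∂L/∂y' = y'.
The Euler-Lagrange equation d/dx(∂L/∂y') − ∂L/∂y = 0 reduces to
    y'' − 30/x^2 · y = 0  (x > 0).
Its general solution is
    y(x) = A x^6 + B x^(-5),
with A, B fixed by the endpoint conditions.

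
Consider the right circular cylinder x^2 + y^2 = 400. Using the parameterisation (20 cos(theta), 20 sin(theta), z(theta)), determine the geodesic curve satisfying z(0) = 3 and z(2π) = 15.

Parameterise the cylinder of radius R = 20 as
    r(θ) = (20 cos θ, 20 sin θ, z(θ)).
The arc-length element is
    ds = sqrt(400 + (dz/dθ)^2) dθ,
so the Lagrangian is L = sqrt(400 + z'^2).
L depends on z' only, not on z or θ, so ∂L/∂z = 0 and
    ∂L/∂z' = z' / sqrt(400 + z'^2).
The Euler-Lagrange equation gives
    d/dθ( z' / sqrt(400 + z'^2) ) = 0,
so z' is constant. Integrating once:
    z(θ) = a θ + b,
a helix on the cylinder (a straight line when the cylinder is unrolled). The constants a, b are determined by the endpoint conditions.
With endpoint conditions z(0) = 3 and z(2π) = 15: from z(0) = b we get b = 3, and a·2π + 3 = 15 gives a = 6/π, so
    z(θ) = (6/π) θ + 3.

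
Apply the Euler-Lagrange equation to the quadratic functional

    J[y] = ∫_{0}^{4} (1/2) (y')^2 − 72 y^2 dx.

The Lagrangian is L = (1/2) (y')^2 − 72 y^2.
Compute ∂L/∂y = -144y, ∂L/∂y' = y'.
The Euler-Lagrange equation d/dx(∂L/∂y') − ∂L/∂y = 0 reduces to
    y'' + 144 y = 0.
Its general solution is
    y(x) = A sin(12x) + B cos(12x),
with A, B fixed by the endpoint conditions.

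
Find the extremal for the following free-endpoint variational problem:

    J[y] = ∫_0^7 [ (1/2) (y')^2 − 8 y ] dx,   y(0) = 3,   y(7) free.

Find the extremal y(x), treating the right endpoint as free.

The Lagrangian L = (1/2) (y')^2 − 8 y gives
    ∂L/∂y = −8,   ∂L/∂y' = y'.
Euler-Lagrange: d/dx(y') − (−8) = 0, i.e. y'' + 8 = 0, so
    y(x) = −(8/2) x^2 + C1 x + C2.
Fixed left endpoint y(0) = 3 ⇒ C2 = 3.
The right endpoint x = 7 is free, so the natural (transversality) condition is ∂L/∂y' |_{x=7} = 0, i.e. y'(7) = 0.
Compute y'(x) = −8 x + C1, so y'(7) = −56 + C1 = 0 ⇒ C1 = 56.
Therefore the extremal is
    y(x) = −4 x^2 + 56 x + 3.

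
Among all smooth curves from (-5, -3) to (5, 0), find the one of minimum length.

Arc-length functional: J[y] = ∫ sqrt(1 + (y')^2) dx.
Lagrangian L = sqrt(1 + (y')^2) has no explicit y dependence, so ∂L/∂y = 0 and the Euler-Lagrange equation gives
    d/dx( y' / sqrt(1 + (y')^2) ) = 0  ⇒  y' / sqrt(1 + (y')^2) = const.
Hence y' is constant, so y(x) is affine.
Fitting the endpoints (-5, -3) and (5, 0):
    slope m = (0 − (-3)) / (5 − (-5)) = 3/10,
    intercept c = (-3) − m·(-5) = -3/2.
Extremal: y(x) = (3/10) x - 3/2.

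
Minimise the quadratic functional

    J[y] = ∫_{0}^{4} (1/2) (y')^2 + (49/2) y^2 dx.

The Lagrangian is L = (1/2) (y')^2 + (49/2) y^2.
Compute ∂L/∂y = 49y, ∂L/∂y' = y'.
The Euler-Lagrange equation d/dx(∂L/∂y') − ∂L/∂y = 0 reduces to
    y'' − 49 y = 0.
Its general solution is
    y(x) = A e^(7x) + B e^(−7x),
with A, B fixed by the endpoint conditions.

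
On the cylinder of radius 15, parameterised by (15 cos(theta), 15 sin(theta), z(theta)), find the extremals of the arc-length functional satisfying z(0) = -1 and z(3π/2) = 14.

Parameterise the cylinder of radius R = 15 as
    r(θ) = (15 cos θ, 15 sin θ, z(θ)).
The arc-length element is
    ds = sqrt(225 + (dz/dθ)^2) dθ,
so the Lagrangian is L = sqrt(225 + z'^2).
L depends on z' only, not on z or θ, so ∂L/∂z = 0 and
    ∂L/∂z' = z' / sqrt(225 + z'^2).
The Euler-Lagrange equation gives
    d/dθ( z' / sqrt(225 + z'^2) ) = 0,
so z' is constant. Integrating once:
    z(θ) = a θ + b,
a helix on the cylinder (a straight line when the cylinder is unrolled). The constants a, b are determined by the endpoint conditions.
With endpoint conditions z(0) = -1 and z(3π/2) = 14: from z(0) = b we get b = -1, and a·3π/2 + -1 = 14 gives a = 10/π, so
    z(θ) = (10/π) θ − 1.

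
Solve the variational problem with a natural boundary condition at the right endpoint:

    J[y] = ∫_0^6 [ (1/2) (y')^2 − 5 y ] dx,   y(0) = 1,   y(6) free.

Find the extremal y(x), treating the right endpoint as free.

The Lagrangian L = (1/2) (y')^2 − 5 y gives
    ∂L/∂y = −5,   ∂L/∂y' = y'.
Euler-Lagrange: d/dx(y') − (−5) = 0, i.e. y'' + 5 = 0, so
    y(x) = −(5/2) x^2 + C1 x + C2.
Fixed left endpoint y(0) = 1 ⇒ C2 = 1.
The right endpoint x = 6 is free, so the natural (transversality) condition is ∂L/∂y' |_{x=6} = 0, i.e. y'(6) = 0.
Compute y'(x) = −5 x + C1, so y'(6) = −30 + C1 = 0 ⇒ C1 = 30.
Therefore the extremal is
    y(x) = −(5/2) x^2 + 30 x + 1.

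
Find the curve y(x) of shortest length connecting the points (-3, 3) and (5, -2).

Arc-length functional: J[y] = ∫ sqrt(1 + (y')^2) dx.
Lagrangian L = sqrt(1 + (y')^2) has no explicit y dependence, so ∂L/∂y = 0 and the Euler-Lagrange equation gives
    d/dx( y' / sqrt(1 + (y')^2) ) = 0  ⇒  y' / sqrt(1 + (y')^2) = const.
Hence y' is constant, so y(x) is affine.
Fitting the endpoints (-3, 3) and (5, -2):
    slope m = ((-2) − 3) / (5 − (-3)) = -5/8,
    intercept c = 3 − m·(-3) = 9/8.
Extremal: y(x) = (-5/8) x + 9/8.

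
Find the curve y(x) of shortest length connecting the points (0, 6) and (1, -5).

Arc-length functional: J[y] = ∫ sqrt(1 + (y')^2) dx.
Lagrangian L = sqrt(1 + (y')^2) has no explicit y dependence, so ∂L/∂y = 0 and the Euler-Lagrange equation gives
    d/dx( y' / sqrt(1 + (y')^2) ) = 0  ⇒  y' / sqrt(1 + (y')^2) = const.
Hence y' is constant, so y(x) is affine.
Fitting the endpoints (0, 6) and (1, -5):
    slope m = ((-5) − 6) / (1 − 0) = -11,
    intercept c = 6 − m·0 = 6.
Extremal: y(x) = -11 x + 6.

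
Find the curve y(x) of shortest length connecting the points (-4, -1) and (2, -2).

Arc-length functional: J[y] = ∫ sqrt(1 + (y')^2) dx.
Lagrangian L = sqrt(1 + (y')^2) has no explicit y dependence, so ∂L/∂y = 0 and the Euler-Lagrange equation gives
    d/dx( y' / sqrt(1 + (y')^2) ) = 0  ⇒  y' / sqrt(1 + (y')^2) = const.
Hence y' is constant, so y(x) is affine.
Fitting the endpoints (-4, -1) and (2, -2):
    slope m = ((-2) − (-1)) / (2 − (-4)) = -1/6,
    intercept c = (-1) − m·(-4) = -5/3.
Extremal: y(x) = (-1/6) x - 5/3.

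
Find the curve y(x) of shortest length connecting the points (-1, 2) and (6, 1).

Arc-length functional: J[y] = ∫ sqrt(1 + (y')^2) dx.
Lagrangian L = sqrt(1 + (y')^2) has no explicit y dependence, so ∂L/∂y = 0 and the Euler-Lagrange equation gives
    d/dx( y' / sqrt(1 + (y')^2) ) = 0  ⇒  y' / sqrt(1 + (y')^2) = const.
Hence y' is constant, so y(x) is affine.
Fitting the endpoints (-1, 2) and (6, 1):
    slope m = (1 − 2) / (6 − (-1)) = -1/7,
    intercept c = 2 − m·(-1) = 13/7.
Extremal: y(x) = (-1/7) x + 13/7.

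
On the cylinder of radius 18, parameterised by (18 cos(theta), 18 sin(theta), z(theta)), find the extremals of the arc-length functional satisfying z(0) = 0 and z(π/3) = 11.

Parameterise the cylinder of radius R = 18 as
    r(θ) = (18 cos θ, 18 sin θ, z(θ)).
The arc-length element is
    ds = sqrt(324 + (dz/dθ)^2) dθ,
so the Lagrangian is L = sqrt(324 + z'^2).
L depends on z' only, not on z or θ, so ∂L/∂z = 0 and
    ∂L/∂z' = z' / sqrt(324 + z'^2).
The Euler-Lagrange equation gives
    d/dθ( z' / sqrt(324 + z'^2) ) = 0,
so z' is constant. Integrating once:
    z(θ) = a θ + b,
a helix on the cylinder (a straight line when the cylinder is unrolled). The constants a, b are determined by the endpoint conditions.
With endpoint conditions z(0) = 0 and z(π/3) = 11: from z(0) = b we get b = 0, and a·π/3 + 0 = 11 gives a = 33/π, so
    z(θ) = (33/π) θ.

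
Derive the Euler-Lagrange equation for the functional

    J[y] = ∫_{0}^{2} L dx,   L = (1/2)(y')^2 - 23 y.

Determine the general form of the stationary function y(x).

The Lagrangian is L = (1/2)(y')^2 - 23 y.
∂L/∂y = -23.
∂L/∂y' = y'.
The Euler-Lagrange equation d/dx(∂L/∂y') − ∂L/∂y = 0 becomes:
    y'' + 23 = 0
General solution: y(x) = -(23/2) x^2 + A x + B, where A and B are arbitrary constants fixed by the endpoint conditions.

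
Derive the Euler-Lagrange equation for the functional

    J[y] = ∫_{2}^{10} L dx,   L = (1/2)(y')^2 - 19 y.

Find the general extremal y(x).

The Lagrangian is L = (1/2)(y')^2 - 19 y.
∂L/∂y = -19.
∂L/∂y' = y'.
The Euler-Lagrange equation d/dx(∂L/∂y') − ∂L/∂y = 0 becomes:
    y'' + 19 = 0
General solution: y(x) = -(19/2) x^2 + A x + B, where A and B are arbitrary constants fixed by the endpoint conditions.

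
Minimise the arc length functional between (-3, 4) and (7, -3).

Arc-length functional: J[y] = ∫ sqrt(1 + (y')^2) dx.
Lagrangian L = sqrt(1 + (y')^2) has no explicit y dependence, so ∂L/∂y = 0 and the Euler-Lagrange equation gives
    d/dx( y' / sqrt(1 + (y')^2) ) = 0  ⇒  y' / sqrt(1 + (y')^2) = const.
Hence y' is constant, so y(x) is affine.
Fitting the endpoints (-3, 4) and (7, -3):
    slope m = ((-3) − 4) / (7 − (-3)) = -7/10,
    intercept c = 4 − m·(-3) = 19/10.
Extremal: y(x) = (-7/10) x + 19/10.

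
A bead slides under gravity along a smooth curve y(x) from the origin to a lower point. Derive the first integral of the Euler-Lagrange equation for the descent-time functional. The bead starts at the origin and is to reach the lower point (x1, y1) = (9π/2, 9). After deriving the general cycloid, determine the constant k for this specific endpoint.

The Lagrangian L = sqrt((1 + y'^2) / y) has no explicit x dependence, so the Beltrami identity applies:
    L − y' ∂L/∂y' = C.
Compute ∂L/∂y' = y' / sqrt(y (1 + y'^2)).
Substitute:
    sqrt((1 + y'^2)/y) − y'·y' / sqrt(y (1 + y'^2))
    = (1 + y'^2) / sqrt(y (1 + y'^2)) − y'^2 / sqrt(y (1 + y'^2))
    = 1 / sqrt(y (1 + y'^2)) = C.
Squaring and rearranging gives the first integral
    y (1 + y'^2) = 1/C^2 =: k   (constant).
Solving this first-order ODE by the substitution
    y = (k/2)(1 − cos θ)
yields the cycloid parameterisation
    x(θ) = (k/2)(θ − sin θ),   y(θ) = (k/2)(1 − cos θ).
The constant k is fixed by the endpoint condition.
Now fit the given lower endpoint (x1, y1) = (9π/2, 9). At the bottom of the first arch (θ = π), the parametric equations give
    y(π) = (k/2)(1 − cos π) = k,
    x(π) = (k/2)(π − sin π) = kπ/2.
Matching y(π) = 9 gives k = 9, consistent with x(π) = 9π/2. Therefore the specific cycloid is
    x(θ) = (9/2)(θ − sin θ),   y(θ) = (9/2)(1 − cos θ).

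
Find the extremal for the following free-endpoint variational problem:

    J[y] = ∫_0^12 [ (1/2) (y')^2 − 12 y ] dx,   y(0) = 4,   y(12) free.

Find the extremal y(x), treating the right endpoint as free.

The Lagrangian L = (1/2) (y')^2 − 12 y gives
    ∂L/∂y = −12,   ∂L/∂y' = y'.
Euler-Lagrange: d/dx(y') − (−12) = 0, i.e. y'' + 12 = 0, so
    y(x) = −(12/2) x^2 + C1 x + C2.
Fixed left endpoint y(0) = 4 ⇒ C2 = 4.
The right endpoint x = 12 is free, so the natural (transversality) condition is ∂L/∂y' |_{x=12} = 0, i.e. y'(12) = 0.
Compute y'(x) = −12 x + C1, so y'(12) = −144 + C1 = 0 ⇒ C1 = 144.
Therefore the extremal is
    y(x) = −6 x^2 + 144 x + 4.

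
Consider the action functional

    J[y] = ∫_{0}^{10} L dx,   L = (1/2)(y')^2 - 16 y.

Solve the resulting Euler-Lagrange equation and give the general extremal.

The Lagrangian is L = (1/2)(y')^2 - 16 y.
∂L/∂y = -16.
∂L/∂y' = y'.
The Euler-Lagrange equation d/dx(∂L/∂y') − ∂L/∂y = 0 becomes:
    y'' + 16 = 0
General solution: y(x) = -8 x^2 + A x + B, where A and B are arbitrary constants fixed by the endpoint conditions.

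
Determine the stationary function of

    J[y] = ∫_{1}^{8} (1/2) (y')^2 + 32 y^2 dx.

The Lagrangian is L = (1/2) (y')^2 + 32 y^2.
Compute ∂L/∂y = 64y, ∂L/∂y' = y'.
The Euler-Lagrange equation d/dx(∂L/∂y') − ∂L/∂y = 0 reduces to
    y'' − 64 y = 0.
Its general solution is
    y(x) = A e^(8x) + B e^(−8x),
with A, B fixed by the endpoint conditions.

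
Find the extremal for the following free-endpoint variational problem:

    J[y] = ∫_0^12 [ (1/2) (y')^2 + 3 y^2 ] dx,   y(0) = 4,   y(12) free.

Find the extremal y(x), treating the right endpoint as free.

The Lagrangian L = (1/2) (y')^2 + 3 y^2 gives
    ∂L/∂y = 6 y,   ∂L/∂y' = y'.
Euler-Lagrange: y'' − 6 y = 0.
With k = sqrt(6), the general solution is
    y(x) = A cosh(sqrt(6) x) + B sinh(sqrt(6) x).
Fixed left endpoint y(0) = 4 ⇒ A = 4.
The right endpoint x = 12 is free, so the natural (transversality) condition is ∂L/∂y' |_{x=12} = 0, i.e. y'(12) = 0.
Compute y'(x) = A k sinh(k x) + B k cosh(k x), so
    y'(12) = A k sinh(k·12) + B k cosh(k·12) = 0
    ⇒ B = −A tanh(k·12) = − 4 tanh(sqrt(6)·12).
Therefore the extremal is
    y(x) = 4 cosh(sqrt(6) x) − 4 tanh(sqrt(6)·12) sinh(sqrt(6) x).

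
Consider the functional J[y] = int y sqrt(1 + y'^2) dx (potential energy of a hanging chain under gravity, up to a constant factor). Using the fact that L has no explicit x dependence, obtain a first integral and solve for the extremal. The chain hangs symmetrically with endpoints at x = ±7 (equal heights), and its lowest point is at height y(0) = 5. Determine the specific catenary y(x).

The Lagrangian L(y, y') = y sqrt(1 + y'^2) has no explicit x dependence, so the Beltrami identity applies:
    L − y' ∂L/∂y' = C.
Compute ∂L/∂y' = y · y' / sqrt(1 + y'^2). Then
    L − y' ∂L/∂y'
    = y sqrt(1 + y'^2) − y · y'^2 / sqrt(1 + y'^2)
    = y (1 + y'^2 − y'^2) / sqrt(1 + y'^2)
    = y / sqrt(1 + y'^2) = C.
Squaring gives y^2 = C^2 (1 + y'^2), i.e.
    y'^2 = y^2 / C^2 − 1.
Separating variables,
    dy / sqrt(y^2 − C^2) = dx / C,
and integrating gives arccosh(y / C) = (x − a)/C, so
    y(x) = C cosh((x − a)/C),
the catenary. The constants C and a are fixed by the two endpoint conditions (and, for the hanging-chain problem, the length constraint selects C).
Now fit the given data. The endpoints x = ±7 are symmetric at equal height, so the catenary is even about its minimum: a = 0 and y(x) = C cosh(x/C). The lowest point is y(0) = C cosh(0) = C, and we are told y(0) = 5, so C = 5. Therefore
    y(x) = 5 cosh(x/5),
and at the endpoints
    y(±7) = 5 cosh(7/5).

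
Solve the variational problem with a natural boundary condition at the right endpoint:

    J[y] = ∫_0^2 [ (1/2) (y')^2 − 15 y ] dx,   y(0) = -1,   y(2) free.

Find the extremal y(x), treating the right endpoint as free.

The Lagrangian L = (1/2) (y')^2 − 15 y gives
    ∂L/∂y = −15,   ∂L/∂y' = y'.
Euler-Lagrange: d/dx(y') − (−15) = 0, i.e. y'' + 15 = 0, so
    y(x) = −(15/2) x^2 + C1 x + C2.
Fixed left endpoint y(0) = -1 ⇒ C2 = -1.
The right endpoint x = 2 is free, so the natural (transversality) condition is ∂L/∂y' |_{x=2} = 0, i.e. y'(2) = 0.
Compute y'(x) = −15 x + C1, so y'(2) = −30 + C1 = 0 ⇒ C1 = 30.
Therefore the extremal is
    y(x) = −(15/2) x^2 + 30 x − 1.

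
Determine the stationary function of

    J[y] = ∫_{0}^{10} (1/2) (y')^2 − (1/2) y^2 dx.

The Lagrangian is L = (1/2) (y')^2 − (1/2) y^2.
Compute ∂L/∂y = -y, ∂L/∂y' = y'.
The Euler-Lagrange equation d/dx(∂L/∂y') − ∂L/∂y = 0 reduces to
    y'' + y = 0.
Its general solution is
    y(x) = A sin(x) + B cos(x),
with A, B fixed by the endpoint conditions.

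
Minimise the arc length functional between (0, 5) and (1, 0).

Arc-length functional: J[y] = ∫ sqrt(1 + (y')^2) dx.
Lagrangian L = sqrt(1 + (y')^2) has no explicit y dependence, so ∂L/∂y = 0 and the Euler-Lagrange equation gives
    d/dx( y' / sqrt(1 + (y')^2) ) = 0  ⇒  y' / sqrt(1 + (y')^2) = const.
Hence y' is constant, so y(x) is affine.
Fitting the endpoints (0, 5) and (1, 0):
    slope m = (0 − 5) / (1 − 0) = -5,
    intercept c = 5 − m·0 = 5.
Extremal: y(x) = -5 x + 5.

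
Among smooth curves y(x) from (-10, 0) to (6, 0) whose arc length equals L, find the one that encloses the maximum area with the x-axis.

Set up the augmented Lagrangian using a multiplier λ for the length constraint:
    F(y, y') = y − λ sqrt(1 + y'^2).
F has no explicit x dependence, so the Beltrami identity yields a first integral
    F − y' ∂F/∂y' = C.
Compute ∂F/∂y' = −λ y' / sqrt(1 + y'^2). Then
    y − λ sqrt(1 + y'^2) + λ y'^2 / sqrt(1 + y'^2) = C
    ⇒  y − λ / sqrt(1 + y'^2) = C.
Solving for y' and integrating gives
    (x − a)^2 + (y − b)^2 = λ^2,
a circular arc of radius λ. The constants a, b are determined by the endpoint conditions y(-10) = y(6) = 0, and λ is fixed implicitly by the length constraint
    ∫_{-10}^{6} sqrt(1 + y'^2) dx = L.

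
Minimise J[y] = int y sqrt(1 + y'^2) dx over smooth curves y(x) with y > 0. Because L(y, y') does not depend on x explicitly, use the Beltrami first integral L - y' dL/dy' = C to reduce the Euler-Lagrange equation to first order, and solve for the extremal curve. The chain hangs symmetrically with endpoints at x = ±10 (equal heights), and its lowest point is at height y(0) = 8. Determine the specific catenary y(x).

The Lagrangian L(y, y') = y sqrt(1 + y'^2) has no explicit x dependence, so the Beltrami identity applies:
    L − y' ∂L/∂y' = C.
Compute ∂L/∂y' = y · y' / sqrt(1 + y'^2). Then
    L − y' ∂L/∂y'
    = y sqrt(1 + y'^2) − y · y'^2 / sqrt(1 + y'^2)
    = y (1 + y'^2 − y'^2) / sqrt(1 + y'^2)
    = y / sqrt(1 + y'^2) = C.
Squaring gives y^2 = C^2 (1 + y'^2), i.e.
    y'^2 = y^2 / C^2 − 1.
Separating variables,
    dy / sqrt(y^2 − C^2) = dx / C,
and integrating gives arccosh(y / C) = (x − a)/C, so
    y(x) = C cosh((x − a)/C),
the catenary. The constants C and a are fixed by the two endpoint conditions (and, for the hanging-chain problem, the length constraint selects C).
Now fit the given data. The endpoints x = ±10 are symmetric at equal height, so the catenary is even about its minimum: a = 0 and y(x) = C cosh(x/C). The lowest point is y(0) = C cosh(0) = C, and we are told y(0) = 8, so C = 8. Therefore
    y(x) = 8 cosh(x/8),
and at the endpoints
    y(±10) = 8 cosh(10/8).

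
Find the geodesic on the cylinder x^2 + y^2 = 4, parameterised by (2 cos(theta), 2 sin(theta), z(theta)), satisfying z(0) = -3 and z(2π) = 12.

Parameterise the cylinder of radius R = 2 as
    r(θ) = (2 cos θ, 2 sin θ, z(θ)).
The arc-length element is
    ds = sqrt(4 + (dz/dθ)^2) dθ,
so the Lagrangian is L = sqrt(4 + z'^2).
L depends on z' only, not on z or θ, so ∂L/∂z = 0 and
    ∂L/∂z' = z' / sqrt(4 + z'^2).
The Euler-Lagrange equation gives
    d/dθ( z' / sqrt(4 + z'^2) ) = 0,
so z' is constant. Integrating once:
    z(θ) = a θ + b,
a helix on the cylinder (a straight line when the cylinder is unrolled). The constants a, b are determined by the endpoint conditions.
With endpoint conditions z(0) = -3 and z(2π) = 12: from z(0) = b we get b = -3, and a·2π + -3 = 12 gives a = 15/(2π), so
    z(θ) = (15/(2π)) θ − 3.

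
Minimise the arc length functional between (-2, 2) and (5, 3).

Arc-length functional: J[y] = ∫ sqrt(1 + (y')^2) dx.
Lagrangian L = sqrt(1 + (y')^2) has no explicit y dependence, so ∂L/∂y = 0 and the Euler-Lagrange equation gives
    d/dx( y' / sqrt(1 + (y')^2) ) = 0  ⇒  y' / sqrt(1 + (y')^2) = const.
Hence y' is constant, so y(x) is affine.
Fitting the endpoints (-2, 2) and (5, 3):
    slope m = (3 − 2) / (5 − (-2)) = 1/7,
    intercept c = 2 − m·(-2) = 16/7.
Extremal: y(x) = (1/7) x + 16/7.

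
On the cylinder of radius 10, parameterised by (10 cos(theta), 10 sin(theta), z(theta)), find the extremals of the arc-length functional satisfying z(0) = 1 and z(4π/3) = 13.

Parameterise the cylinder of radius R = 10 as
    r(θ) = (10 cos θ, 10 sin θ, z(θ)).
The arc-length element is
    ds = sqrt(100 + (dz/dθ)^2) dθ,
so the Lagrangian is L = sqrt(100 + z'^2).
L depends on z' only, not on z or θ, so ∂L/∂z = 0 and
    ∂L/∂z' = z' / sqrt(100 + z'^2).
The Euler-Lagrange equation gives
    d/dθ( z' / sqrt(100 + z'^2) ) = 0,
so z' is constant. Integrating once:
    z(θ) = a θ + b,
a helix on the cylinder (a straight line when the cylinder is unrolled). The constants a, b are determined by the endpoint conditions.
With endpoint conditions z(0) = 1 and z(4π/3) = 13: from z(0) = b we get b = 1, and a·4π/3 + 1 = 13 gives a = 9/π, so
    z(θ) = (9/π) θ + 1.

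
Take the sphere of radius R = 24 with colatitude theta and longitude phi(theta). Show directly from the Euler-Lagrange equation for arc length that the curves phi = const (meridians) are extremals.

On the sphere of radius R = 24 with spherical coordinates (θ, φ), the induced metric is
    ds^2 = 576(dθ^2 + sin^2(θ) dφ^2).
Using θ as the parameter, the arc-length functional becomes
    J[φ] = ∫ 24 sqrt(1 + sin^2(θ) (dφ/dθ)^2) dθ.
So L = 24 sqrt(1 + sin^2(θ) φ'^2). Compute
    ∂L/∂φ = 0  (L has no explicit φ dependence),
    ∂L/∂φ' = 24 sin^2(θ) φ' / sqrt(1 + sin^2(θ) φ'^2).
For the candidate φ(θ) = c (constant), φ' = 0, so ∂L/∂φ' evaluated along the candidate vanishes, and ∂L/∂φ is identically zero. Hence
    d/dθ(∂L/∂φ') − ∂L/∂φ = 0
is satisfied. Therefore meridians φ = const are extremals of arc length — they are geodesics on the sphere.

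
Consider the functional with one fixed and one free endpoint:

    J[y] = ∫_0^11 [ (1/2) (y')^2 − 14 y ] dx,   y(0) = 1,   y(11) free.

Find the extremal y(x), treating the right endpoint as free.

The Lagrangian L = (1/2) (y')^2 − 14 y gives
    ∂L/∂y = −14,   ∂L/∂y' = y'.
Euler-Lagrange: d/dx(y') − (−14) = 0, i.e. y'' + 14 = 0, so
    y(x) = −(14/2) x^2 + C1 x + C2.
Fixed left endpoint y(0) = 1 ⇒ C2 = 1.
The right endpoint x = 11 is free, so the natural (transversality) condition is ∂L/∂y' |_{x=11} = 0, i.e. y'(11) = 0.
Compute y'(x) = −14 x + C1, so y'(11) = −154 + C1 = 0 ⇒ C1 = 154.
Therefore the extremal is
    y(x) = −7 x^2 + 154 x + 1.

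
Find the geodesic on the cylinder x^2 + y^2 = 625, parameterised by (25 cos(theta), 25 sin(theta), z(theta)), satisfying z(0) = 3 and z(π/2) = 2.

Parameterise the cylinder of radius R = 25 as
    r(θ) = (25 cos θ, 25 sin θ, z(θ)).
The arc-length element is
    ds = sqrt(625 + (dz/dθ)^2) dθ,
so the Lagrangian is L = sqrt(625 + z'^2).
L depends on z' only, not on z or θ, so ∂L/∂z = 0 and
    ∂L/∂z' = z' / sqrt(625 + z'^2).
The Euler-Lagrange equation gives
    d/dθ( z' / sqrt(625 + z'^2) ) = 0,
so z' is constant. Integrating once:
    z(θ) = a θ + b,
a helix on the cylinder (a straight line when the cylinder is unrolled). The constants a, b are determined by the endpoint conditions.
With endpoint conditions z(0) = 3 and z(π/2) = 2: from z(0) = b we get b = 3, and a·π/2 + 3 = 2 gives a = -2/π, so
    z(θ) = (-2/π) θ + 3.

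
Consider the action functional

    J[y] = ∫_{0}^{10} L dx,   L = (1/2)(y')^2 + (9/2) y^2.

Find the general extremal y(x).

The Lagrangian is L = (1/2)(y')^2 + (9/2) y^2.
∂L/∂y = 9y.
∂L/∂y' = y'.
The Euler-Lagrange equation d/dx(∂L/∂y') − ∂L/∂y = 0 becomes:
    y'' - 9 y = 0
General solution: y(x) = A e^(3x) + B e^(-3x), where A and B are arbitrary constants fixed by the endpoint conditions.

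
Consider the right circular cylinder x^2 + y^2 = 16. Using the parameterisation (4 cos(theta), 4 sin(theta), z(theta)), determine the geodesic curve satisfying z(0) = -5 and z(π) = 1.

Parameterise the cylinder of radius R = 4 as
    r(θ) = (4 cos θ, 4 sin θ, z(θ)).
The arc-length element is
    ds = sqrt(16 + (dz/dθ)^2) dθ,
so the Lagrangian is L = sqrt(16 + z'^2).
L depends on z' only, not on z or θ, so ∂L/∂z = 0 and
    ∂L/∂z' = z' / sqrt(16 + z'^2).
The Euler-Lagrange equation gives
    d/dθ( z' / sqrt(16 + z'^2) ) = 0,
so z' is constant. Integrating once:
    z(θ) = a θ + b,
a helix on the cylinder (a straight line when the cylinder is unrolled). The constants a, b are determined by the endpoint conditions.
With endpoint conditions z(0) = -5 and z(π) = 1: from z(0) = b we get b = -5, and a·π + -5 = 1 gives a = 6/π, so
    z(θ) = (6/π) θ − 5.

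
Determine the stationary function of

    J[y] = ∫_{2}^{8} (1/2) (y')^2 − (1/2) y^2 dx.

The Lagrangian is L = (1/2) (y')^2 − (1/2) y^2.
Compute ∂L/∂y = -y, ∂L/∂y' = y'.
The Euler-Lagrange equation d/dx(∂L/∂y') − ∂L/∂y = 0 reduces to
    y'' + y = 0.
Its general solution is
    y(x) = A sin(x) + B cos(x),
with A, B fixed by the endpoint conditions.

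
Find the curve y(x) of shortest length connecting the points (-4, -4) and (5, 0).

Arc-length functional: J[y] = ∫ sqrt(1 + (y')^2) dx.
Lagrangian L = sqrt(1 + (y')^2) has no explicit y dependence, so ∂L/∂y = 0 and the Euler-Lagrange equation gives
    d/dx( y' / sqrt(1 + (y')^2) ) = 0  ⇒  y' / sqrt(1 + (y')^2) = const.
Hence y' is constant, so y(x) is affine.
Fitting the endpoints (-4, -4) and (5, 0):
    slope m = (0 − (-4)) / (5 − (-4)) = 4/9,
    intercept c = (-4) − m·(-4) = -20/9.
Extremal: y(x) = (4/9) x - 20/9.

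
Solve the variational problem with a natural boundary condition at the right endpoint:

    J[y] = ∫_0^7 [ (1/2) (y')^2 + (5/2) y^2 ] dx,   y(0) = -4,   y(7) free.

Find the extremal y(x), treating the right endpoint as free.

The Lagrangian L = (1/2) (y')^2 + (5/2) y^2 gives
    ∂L/∂y = 5 y,   ∂L/∂y' = y'.
Euler-Lagrange: y'' − 5 y = 0.
With k = sqrt(5), the general solution is
    y(x) = A cosh(sqrt(5) x) + B sinh(sqrt(5) x).
Fixed left endpoint y(0) = -4 ⇒ A = -4.
The right endpoint x = 7 is free, so the natural (transversality) condition is ∂L/∂y' |_{x=7} = 0, i.e. y'(7) = 0.
Compute y'(x) = A k sinh(k x) + B k cosh(k x), so
    y'(7) = A k sinh(k·7) + B k cosh(k·7) = 0
    ⇒ B = −A tanh(k·7) = 4 tanh(sqrt(5)·7).
Therefore the extremal is
    y(x) = −4 cosh(sqrt(5) x) + 4 tanh(sqrt(5)·7) sinh(sqrt(5) x).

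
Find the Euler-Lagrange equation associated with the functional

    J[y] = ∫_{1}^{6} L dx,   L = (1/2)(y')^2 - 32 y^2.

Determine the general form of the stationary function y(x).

The Lagrangian is L = (1/2)(y')^2 - 32 y^2.
∂L/∂y = -64y.
∂L/∂y' = y'.
The Euler-Lagrange equation d/dx(∂L/∂y') − ∂L/∂y = 0 becomes:
    y'' + 64 y = 0
General solution: y(x) = A sin(8x) + B cos(8x), where A and B are arbitrary constants fixed by the endpoint conditions.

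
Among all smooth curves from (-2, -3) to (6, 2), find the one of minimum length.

Arc-length functional: J[y] = ∫ sqrt(1 + (y')^2) dx.
Lagrangian L = sqrt(1 + (y')^2) has no explicit y dependence, so ∂L/∂y = 0 and the Euler-Lagrange equation gives
    d/dx( y' / sqrt(1 + (y')^2) ) = 0  ⇒  y' / sqrt(1 + (y')^2) = const.
Hence y' is constant, so y(x) is affine.
Fitting the endpoints (-2, -3) and (6, 2):
    slope m = (2 − (-3)) / (6 − (-2)) = 5/8,
    intercept c = (-3) − m·(-2) = -7/4.
Extremal: y(x) = (5/8) x - 7/4.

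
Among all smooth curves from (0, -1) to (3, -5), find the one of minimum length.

Arc-length functional: J[y] = ∫ sqrt(1 + (y')^2) dx.
Lagrangian L = sqrt(1 + (y')^2) has no explicit y dependence, so ∂L/∂y = 0 and the Euler-Lagrange equation gives
    d/dx( y' / sqrt(1 + (y')^2) ) = 0  ⇒  y' / sqrt(1 + (y')^2) = const.
Hence y' is constant, so y(x) is affine.
Fitting the endpoints (0, -1) and (3, -5):
    slope m = ((-5) − (-1)) / (3 − 0) = -4/3,
    intercept c = (-1) − m·0 = -1.
Extremal: y(x) = (-4/3) x - 1.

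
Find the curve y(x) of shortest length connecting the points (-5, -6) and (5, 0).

Arc-length functional: J[y] = ∫ sqrt(1 + (y')^2) dx.
Lagrangian L = sqrt(1 + (y')^2) has no explicit y dependence, so ∂L/∂y = 0 and the Euler-Lagrange equation gives
    d/dx( y' / sqrt(1 + (y')^2) ) = 0  ⇒  y' / sqrt(1 + (y')^2) = const.
Hence y' is constant, so y(x) is affine.
Fitting the endpoints (-5, -6) and (5, 0):
    slope m = (0 − (-6)) / (5 − (-5)) = 3/5,
    intercept c = (-6) − m·(-5) = -3.
Extremal: y(x) = (3/5) x - 3.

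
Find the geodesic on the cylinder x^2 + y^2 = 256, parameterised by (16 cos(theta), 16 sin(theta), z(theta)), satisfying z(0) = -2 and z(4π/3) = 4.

Parameterise the cylinder of radius R = 16 as
    r(θ) = (16 cos θ, 16 sin θ, z(θ)).
The arc-length element is
    ds = sqrt(256 + (dz/dθ)^2) dθ,
so the Lagrangian is L = sqrt(256 + z'^2).
L depends on z' only, not on z or θ, so ∂L/∂z = 0 and
    ∂L/∂z' = z' / sqrt(256 + z'^2).
The Euler-Lagrange equation gives
    d/dθ( z' / sqrt(256 + z'^2) ) = 0,
so z' is constant. Integrating once:
    z(θ) = a θ + b,
a helix on the cylinder (a straight line when the cylinder is unrolled). The constants a, b are determined by the endpoint conditions.
With endpoint conditions z(0) = -2 and z(4π/3) = 4: from z(0) = b we get b = -2, and a·4π/3 + -2 = 4 gives a = 9/(2π), so
    z(θ) = (9/(2π)) θ − 2.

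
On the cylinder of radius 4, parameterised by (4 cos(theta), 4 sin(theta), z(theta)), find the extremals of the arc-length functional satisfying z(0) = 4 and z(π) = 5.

Parameterise the cylinder of radius R = 4 as
    r(θ) = (4 cos θ, 4 sin θ, z(θ)).
The arc-length element is
    ds = sqrt(16 + (dz/dθ)^2) dθ,
so the Lagrangian is L = sqrt(16 + z'^2).
L depends on z' only, not on z or θ, so ∂L/∂z = 0 and
    ∂L/∂z' = z' / sqrt(16 + z'^2).
The Euler-Lagrange equation gives
    d/dθ( z' / sqrt(16 + z'^2) ) = 0,
so z' is constant. Integrating once:
    z(θ) = a θ + b,
a helix on the cylinder (a straight line when the cylinder is unrolled). The constants a, b are determined by the endpoint conditions.
With endpoint conditions z(0) = 4 and z(π) = 5: from z(0) = b we get b = 4, and a·π + 4 = 5 gives a = 1/π, so
    z(θ) = (1/π) θ + 4.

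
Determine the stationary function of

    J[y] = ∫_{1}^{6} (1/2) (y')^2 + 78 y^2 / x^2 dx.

The Lagrangian is L = (1/2) (y')^2 + 78 y^2 / x^2.
Compute ∂L/∂y = 156y/x^2, ∂L/∂y' = y'.
The Euler-Lagrange equation d/dx(∂L/∂y') − ∂L/∂y = 0 reduces to
    y'' − 156/x^2 · y = 0  (x > 0).
Its general solution is
    y(x) = A x^13 + B x^(-12),
with A, B fixed by the endpoint conditions.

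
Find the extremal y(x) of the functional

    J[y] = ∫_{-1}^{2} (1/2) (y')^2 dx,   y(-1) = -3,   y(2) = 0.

The Lagrangian is L = (1/2) (y')^2.
Compute ∂L/∂y = 0, ∂L/∂y' = y'.
The Euler-Lagrange equation d/dx(∂L/∂y') − ∂L/∂y = 0 reduces to
    y'' = 0.
Its general solution is
    y(x) = A x + B,
with A, B fixed by the endpoint conditions.
Applying the endpoint conditions y(-1) = -3 and y(2) = 0: solve A·-1 + B = -3 and A·2 + B = 0. Subtracting gives A(2 − -1) = 0 − -3, so A = 1, and B = -3 − A·-1 = -2. Therefore
    y(x) = x - 2.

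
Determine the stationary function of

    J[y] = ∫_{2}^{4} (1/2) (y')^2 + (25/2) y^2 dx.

The Lagrangian is L = (1/2) (y')^2 + (25/2) y^2.
Compute ∂L/∂y = 25y, ∂L/∂y' = y'.
The Euler-Lagrange equation d/dx(∂L/∂y') − ∂L/∂y = 0 reduces to
    y'' − 25 y = 0.
Its general solution is
    y(x) = A e^(5x) + B e^(−5x),
with A, B fixed by the endpoint conditions.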